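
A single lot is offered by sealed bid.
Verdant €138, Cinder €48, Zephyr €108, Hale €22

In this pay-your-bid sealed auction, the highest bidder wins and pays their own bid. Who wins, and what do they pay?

Rule: the highest bidder wins and pays their own bid.
Sorting bids: 138 (Verdant) > 108 (Zephyr) > 48 (Cinder) > 22 (Hale)
Verdant has the highest bid and pays exactly that: €138.

Verdant pays €138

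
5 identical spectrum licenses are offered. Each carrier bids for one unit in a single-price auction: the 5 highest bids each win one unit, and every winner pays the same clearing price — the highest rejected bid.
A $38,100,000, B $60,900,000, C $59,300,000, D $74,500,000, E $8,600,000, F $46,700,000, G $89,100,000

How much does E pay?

E pays $0

Bids ranked high→low: 89,100,000 (G), 74,500,000 (D), 60,900,000 (B), 59,300,000 (C), 46,700,000 (F), 38,100,000 (A), 8,600,000 (E)
Winners (5 units): G, D, B, C, F.
First losing bid is A's $38,100,000, which sets the uniform price.
E does not win → pays $0.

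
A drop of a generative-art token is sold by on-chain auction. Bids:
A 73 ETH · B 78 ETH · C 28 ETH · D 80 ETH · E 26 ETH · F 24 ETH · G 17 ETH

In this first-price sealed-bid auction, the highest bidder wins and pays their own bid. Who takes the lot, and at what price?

Bids ranked: 80 (D) > 78 (B) > 73 (A) > 28 (C) > 26 (E) > 24 (F) > …
First-price: D pays what they bid, 80 ETH.

D pays 80 ETH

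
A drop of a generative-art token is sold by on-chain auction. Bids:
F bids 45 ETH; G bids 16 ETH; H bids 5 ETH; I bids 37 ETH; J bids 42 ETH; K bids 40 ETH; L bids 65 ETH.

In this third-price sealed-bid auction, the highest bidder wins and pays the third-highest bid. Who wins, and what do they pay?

L pays 42 ETH

Sorting bids: 65 (L) > 45 (F) > 42 (J) > 40 (K) > 37 (I) > 16 (G) > …
L wins; payment is bid #3 in the ranking = 42 ETH.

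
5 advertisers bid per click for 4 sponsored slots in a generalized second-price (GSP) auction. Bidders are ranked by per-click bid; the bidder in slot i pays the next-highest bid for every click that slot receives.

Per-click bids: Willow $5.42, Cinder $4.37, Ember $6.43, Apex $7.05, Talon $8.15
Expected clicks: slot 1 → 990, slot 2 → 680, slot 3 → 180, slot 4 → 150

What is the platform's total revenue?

Sorting advertisers: $8.15 (Talon) > $7.05 (Apex) > $6.43 (Ember) > $5.42 (Willow) > $4.37 (Cinder)
Slot 1: Talon pays $7.05 × 990 = $6979.50
Slot 2: Apex pays $6.43 × 680 = $4372.40
Slot 3: Ember pays $5.42 × 180 = $975.60
Slot 4: Willow pays $4.37 × 150 = $655.50
Total = $12983.00

Total revenue: $12983.00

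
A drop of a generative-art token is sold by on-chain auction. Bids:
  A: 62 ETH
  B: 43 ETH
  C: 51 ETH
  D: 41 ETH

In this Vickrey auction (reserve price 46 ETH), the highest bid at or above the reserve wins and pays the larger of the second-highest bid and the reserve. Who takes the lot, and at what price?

Vickrey auction (reserve price 46 ETH): the highest bid at or above the reserve wins and pays the larger of the second-highest bid and the reserve.
Bids ranked: 62 (A) > 51 (C) > 43 (B) > 41 (D)
Highest eligible bid: A at 62 ETH.
Second-highest bid 51 ETH exceeds the reserve 46 ETH → payment 51 ETH.

A pays 51 ETH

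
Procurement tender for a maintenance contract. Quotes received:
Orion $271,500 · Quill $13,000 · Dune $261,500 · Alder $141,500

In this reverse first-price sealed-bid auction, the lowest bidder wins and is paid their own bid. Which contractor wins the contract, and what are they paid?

Sorting bids: 13,000 (Quill) < 141,500 (Alder) < 261,500 (Dune) < 271,500 (Orion)
Quill has the lowest bid and is paid exactly that: $13,000.

Quill is paid $13,000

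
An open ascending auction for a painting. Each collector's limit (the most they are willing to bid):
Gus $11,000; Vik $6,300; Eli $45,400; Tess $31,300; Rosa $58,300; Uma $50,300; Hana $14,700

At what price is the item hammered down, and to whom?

Rosa wins at $50,300

Sorting limits: 58,300 (Rosa) > 50,300 (Uma) > 45,400 (Eli) > 31,300 (Tess) > 14,700 (Hana) > 11,000 (Gus) > …
Once the price passes $50,300, only Rosa is left; the hammer falls at Uma's limit of $50,300.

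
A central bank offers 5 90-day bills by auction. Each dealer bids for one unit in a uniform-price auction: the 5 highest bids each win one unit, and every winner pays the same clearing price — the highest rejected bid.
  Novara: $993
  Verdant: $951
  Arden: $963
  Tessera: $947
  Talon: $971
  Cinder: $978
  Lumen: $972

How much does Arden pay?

Arden pays $951

Bids ranked high→low: 993 (Novara), 978 (Cinder), 972 (Lumen), 971 (Talon), 963 (Arden), 951 (Verdant), 947 (Tessera)
Winners (5 units): Novara, Cinder, Lumen, Talon, Arden.
Clearing price = highest rejected bid = $951.
Arden wins → pays $951.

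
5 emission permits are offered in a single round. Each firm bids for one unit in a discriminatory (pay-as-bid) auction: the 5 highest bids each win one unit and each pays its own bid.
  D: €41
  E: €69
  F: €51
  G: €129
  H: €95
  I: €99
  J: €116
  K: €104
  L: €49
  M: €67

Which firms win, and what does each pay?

G €129, J €116, K €104, I €99, H €95

Bids ranked high→low: 129 (G), 116 (J), 104 (K), 99 (I), 95 (H), 69 (E), 67 (M), …
The 5 highest are G, J, K, I, H.
Each winner pays its own bid: G €129, J €116, K €104, I €99, H €95.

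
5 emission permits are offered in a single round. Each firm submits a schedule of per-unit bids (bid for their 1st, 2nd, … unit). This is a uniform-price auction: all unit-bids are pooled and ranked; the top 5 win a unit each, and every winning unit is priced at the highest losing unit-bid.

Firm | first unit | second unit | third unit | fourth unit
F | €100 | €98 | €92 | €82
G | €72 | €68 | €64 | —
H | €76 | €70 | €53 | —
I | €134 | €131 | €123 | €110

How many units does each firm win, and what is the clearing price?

F 1, I 4; clearing price €98

Pooled unit-bids ranked (top 5): 134 (I-1), 131 (I-2), 123 (I-3), 110 (I-4), 100 (F-1)
First bid not allocated: €98.
Allocation: F 1, I 4.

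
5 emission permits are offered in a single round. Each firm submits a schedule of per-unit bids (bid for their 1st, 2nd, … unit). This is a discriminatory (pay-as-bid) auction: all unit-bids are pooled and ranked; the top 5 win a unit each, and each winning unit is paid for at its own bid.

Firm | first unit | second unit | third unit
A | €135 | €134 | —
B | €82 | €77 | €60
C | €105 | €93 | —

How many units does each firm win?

A 2, B 1, C 2

Merging the schedules and taking the best 5: 135 (A-1), 134 (A-2), 105 (C-1), 93 (C-2), 82 (B-1)
Next rejected bid: €77 (not a price — pay-as-bid).
Allocation: A 2, B 1, C 2.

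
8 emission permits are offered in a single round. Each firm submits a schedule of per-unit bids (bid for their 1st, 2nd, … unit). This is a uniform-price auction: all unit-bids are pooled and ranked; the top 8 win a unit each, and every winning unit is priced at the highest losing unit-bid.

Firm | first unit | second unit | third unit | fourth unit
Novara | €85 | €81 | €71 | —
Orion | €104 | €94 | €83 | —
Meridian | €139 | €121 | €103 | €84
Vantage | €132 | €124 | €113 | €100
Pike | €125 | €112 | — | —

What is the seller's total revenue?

Total revenue: €824

Pooled unit-bids ranked (top 8): 139 (Meridian-1), 132 (Vantage-1), 125 (Pike-1), 124 (Vantage-2), 121 (Meridian-2), 113 (Vantage-3), 112 (Pike-2), 104 (Orion-1)
The (k+1)-th unit-bid is €103.
Allocation: Meridian 2, Orion 1, Pike 2, Vantage 3. Every unit priced at €103.
Revenue = 8 × 103 = €824.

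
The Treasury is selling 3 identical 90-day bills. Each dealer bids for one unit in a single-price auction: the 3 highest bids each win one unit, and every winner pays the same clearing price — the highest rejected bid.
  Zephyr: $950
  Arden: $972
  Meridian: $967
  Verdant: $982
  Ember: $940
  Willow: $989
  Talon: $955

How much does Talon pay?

Talon pays $0

Bids ranked high→low: 989 (Willow), 982 (Verdant), 972 (Arden), 967 (Meridian), 955 (Talon), …
Top 3: Willow, Verdant, Arden.
Highest unsuccessful bid: $967 → clearing price.
Talon does not win → pays $0.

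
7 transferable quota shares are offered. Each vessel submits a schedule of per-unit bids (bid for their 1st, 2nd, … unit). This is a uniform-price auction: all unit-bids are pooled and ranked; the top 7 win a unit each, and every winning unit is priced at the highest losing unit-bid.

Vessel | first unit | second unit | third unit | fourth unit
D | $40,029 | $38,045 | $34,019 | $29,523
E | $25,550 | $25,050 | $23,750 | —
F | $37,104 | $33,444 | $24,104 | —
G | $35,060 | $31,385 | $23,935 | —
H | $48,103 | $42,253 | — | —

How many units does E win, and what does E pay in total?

Pooled unit-bids ranked (top 7): 48,103 (H-1), 42,253 (H-2), 40,029 (D-1), 38,045 (D-2), 37,104 (F-1), 35,060 (G-1), 34,019 (D-3)
First bid not allocated: $33,444.
E wins 0 unit(s) at $33,444 each.

E: 0 units, pays $0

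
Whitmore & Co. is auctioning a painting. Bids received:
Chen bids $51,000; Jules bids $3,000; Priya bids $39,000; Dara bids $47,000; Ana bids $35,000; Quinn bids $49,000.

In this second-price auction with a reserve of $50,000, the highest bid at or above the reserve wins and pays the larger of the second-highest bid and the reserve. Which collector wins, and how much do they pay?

Chen pays $50,000

Sorting bids: 51,000 (Chen) > 49,000 (Quinn) > 47,000 (Dara) > 39,000 (Priya) > 35,000 (Ana) > 3,000 (Jules)
Chen has the top bid at or above the reserve ($51,000).
Second-highest bid $49,000 is below the reserve $50,000, so the reserve binds → payment $50,000.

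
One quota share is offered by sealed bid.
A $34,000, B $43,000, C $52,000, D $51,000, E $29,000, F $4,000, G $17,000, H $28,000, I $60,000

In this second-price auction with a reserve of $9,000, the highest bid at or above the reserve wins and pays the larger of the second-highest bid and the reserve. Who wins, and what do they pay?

Sorting bids: 60,000 (I) > 52,000 (C) > 51,000 (D) > 43,000 (B) > 34,000 (A) > 29,000 (E) > …
I has the top bid at or above the reserve ($60,000).
Second-highest bid $52,000 exceeds the reserve $9,000 → payment $52,000.

I pays $52,000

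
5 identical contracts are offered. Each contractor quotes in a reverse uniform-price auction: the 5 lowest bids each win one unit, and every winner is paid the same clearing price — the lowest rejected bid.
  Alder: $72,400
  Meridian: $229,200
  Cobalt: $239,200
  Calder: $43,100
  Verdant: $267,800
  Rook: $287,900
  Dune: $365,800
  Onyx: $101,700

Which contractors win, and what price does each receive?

Bids ranked low→high: 43,100 (Calder), 72,400 (Alder), 101,700 (Onyx), 229,200 (Meridian), 239,200 (Cobalt), 267,800 (Verdant), 287,900 (Rook), …
Winners (5 units): Calder, Alder, Onyx, Meridian, Cobalt.
First losing bid is Verdant's $267,800, which sets the uniform price.

Calder, Alder, Onyx, Meridian, Cobalt; each is paid $267,800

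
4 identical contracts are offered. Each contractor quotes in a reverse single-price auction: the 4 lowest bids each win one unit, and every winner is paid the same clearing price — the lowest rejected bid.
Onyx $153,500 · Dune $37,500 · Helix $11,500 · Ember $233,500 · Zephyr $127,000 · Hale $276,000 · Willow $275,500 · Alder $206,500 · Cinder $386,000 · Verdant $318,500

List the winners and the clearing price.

Helix, Dune, Zephyr, Onyx; each is paid $206,500

Bids ranked low→high: 11,500 (Helix), 37,500 (Dune), 127,000 (Zephyr), 153,500 (Onyx), 206,500 (Alder), 233,500 (Ember), …
The 4 lowest are Helix, Dune, Zephyr, Onyx.
Clearing price = lowest rejected bid = $206,500.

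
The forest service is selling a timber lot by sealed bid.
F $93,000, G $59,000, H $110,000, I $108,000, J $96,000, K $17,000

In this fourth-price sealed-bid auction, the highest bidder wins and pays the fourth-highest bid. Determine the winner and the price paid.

Bids ranked: 110,000 (H) > 108,000 (I) > 96,000 (J) > 93,000 (F) > 59,000 (G) > 17,000 (K)
H is highest; pays the fourth-highest bid, $93,000.

H pays $93,000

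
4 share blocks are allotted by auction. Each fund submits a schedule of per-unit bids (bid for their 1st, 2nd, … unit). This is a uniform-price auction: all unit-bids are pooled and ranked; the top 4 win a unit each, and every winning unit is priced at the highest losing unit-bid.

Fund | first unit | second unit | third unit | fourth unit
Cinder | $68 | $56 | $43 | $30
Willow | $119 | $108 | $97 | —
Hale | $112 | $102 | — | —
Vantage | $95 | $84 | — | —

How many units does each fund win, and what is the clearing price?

All unit-bids, highest first — top 4: 119 (Willow-1), 112 (Hale-1), 108 (Willow-2), 102 (Hale-2)
The (k+1)-th unit-bid is $97.
Allocation: Hale 2, Willow 2.

Hale 2, Willow 2; clearing price $97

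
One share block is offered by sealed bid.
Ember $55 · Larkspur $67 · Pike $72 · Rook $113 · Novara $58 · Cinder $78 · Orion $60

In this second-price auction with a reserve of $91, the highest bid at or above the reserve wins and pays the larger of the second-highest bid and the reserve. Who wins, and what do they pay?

Rook pays $91

Bids in order: 113 (Rook) > 78 (Cinder) > 72 (Pike) > 67 (Larkspur) > 60 (Orion) > 58 (Novara) > …
Rook has the top bid at or above the reserve ($113).
Second-highest bid $78 is below the reserve $91, so the reserve binds → payment $91.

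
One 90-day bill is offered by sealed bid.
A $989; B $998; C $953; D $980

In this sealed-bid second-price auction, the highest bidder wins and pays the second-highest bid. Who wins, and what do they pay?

B pays $989

Sorting bids: 998 (B) > 989 (A) > 980 (D) > 953 (C)
Second-price: B pays A's bid of $989.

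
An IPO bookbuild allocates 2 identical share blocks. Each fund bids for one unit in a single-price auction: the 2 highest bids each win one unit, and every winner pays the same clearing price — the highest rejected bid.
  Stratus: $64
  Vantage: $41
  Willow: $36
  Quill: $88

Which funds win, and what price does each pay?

Quill, Stratus; each pays $41

Bids ranked high→low: 88 (Quill), 64 (Stratus), 41 (Vantage), 36 (Willow)
Winners (2 units): Quill, Stratus.
First losing bid is Vantage's $41, which sets the uniform price.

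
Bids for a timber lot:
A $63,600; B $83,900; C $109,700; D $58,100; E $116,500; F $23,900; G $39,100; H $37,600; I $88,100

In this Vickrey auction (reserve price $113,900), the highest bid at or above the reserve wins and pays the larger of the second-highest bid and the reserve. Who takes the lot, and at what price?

E pays $113,900

Rule: the highest bid at or above the reserve wins and pays the larger of the second-highest bid and the reserve.
Bids ranked: 116,500 (E) > 109,700 (C) > 88,100 (I) > 83,900 (B) > 63,600 (A) > 58,100 (D) > …
Highest eligible bid: E at $116,500.
Second-highest bid $109,700 is below the reserve $113,900, so the reserve binds → payment $113,900.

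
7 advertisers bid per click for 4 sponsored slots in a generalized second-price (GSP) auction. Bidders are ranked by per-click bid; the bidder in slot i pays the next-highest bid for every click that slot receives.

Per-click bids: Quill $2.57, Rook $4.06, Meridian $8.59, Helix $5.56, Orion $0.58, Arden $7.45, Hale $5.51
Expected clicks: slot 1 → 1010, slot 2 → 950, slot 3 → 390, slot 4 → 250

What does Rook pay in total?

Ranked by bid: $8.59 (Meridian) > $7.45 (Arden) > $5.56 (Helix) > $5.51 (Hale) > $4.06 (Rook) > …
Rook ranks below slot 4 → no slot, pays nothing.

Rook pays $0.00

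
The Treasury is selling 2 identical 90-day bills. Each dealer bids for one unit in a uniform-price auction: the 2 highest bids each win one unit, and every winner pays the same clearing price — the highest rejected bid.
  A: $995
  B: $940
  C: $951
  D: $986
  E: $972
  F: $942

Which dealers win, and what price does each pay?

Bids ranked high→low: 995 (A), 986 (D), 972 (E), 951 (C), …
Winners (2 units): A, D.
First losing bid is E's $972, which sets the uniform price.

A, D; each pays $972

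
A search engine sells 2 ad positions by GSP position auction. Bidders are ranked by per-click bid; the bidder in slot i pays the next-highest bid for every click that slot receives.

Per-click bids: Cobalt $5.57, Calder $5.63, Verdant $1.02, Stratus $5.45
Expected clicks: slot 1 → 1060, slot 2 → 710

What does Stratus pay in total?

Stratus pays $0.00

Per-click bids in order: $5.63 (Calder) > $5.57 (Cobalt) > $5.45 (Stratus) > …
Stratus ranks below slot 2 → no slot, pays nothing.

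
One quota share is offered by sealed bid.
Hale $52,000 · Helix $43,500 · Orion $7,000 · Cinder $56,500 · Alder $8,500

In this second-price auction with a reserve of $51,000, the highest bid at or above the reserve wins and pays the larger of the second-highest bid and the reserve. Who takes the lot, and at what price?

Bids ranked: 56,500 (Cinder) > 52,000 (Hale) > 43,500 (Helix) > 8,500 (Alder) > 7,000 (Orion)
Cinder has the top bid at or above the reserve ($56,500).
Second-highest bid $52,000 exceeds the reserve $51,000 → payment $52,000.

Cinder pays $52,000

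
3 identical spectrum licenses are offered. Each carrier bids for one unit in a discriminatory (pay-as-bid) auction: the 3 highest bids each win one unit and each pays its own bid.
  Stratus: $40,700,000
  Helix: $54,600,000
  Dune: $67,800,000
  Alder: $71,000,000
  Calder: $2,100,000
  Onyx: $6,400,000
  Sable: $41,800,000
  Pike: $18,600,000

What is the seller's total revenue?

Total revenue: $193,400,000

Sorting: 71,000,000 (Alder), 67,800,000 (Dune), 54,600,000 (Helix), 41,800,000 (Sable), 40,700,000 (Stratus), …
Top 3: Alder, Dune, Helix.
Total revenue = 71,000,000 + 67,800,000 + 54,600,000 = $193,400,000.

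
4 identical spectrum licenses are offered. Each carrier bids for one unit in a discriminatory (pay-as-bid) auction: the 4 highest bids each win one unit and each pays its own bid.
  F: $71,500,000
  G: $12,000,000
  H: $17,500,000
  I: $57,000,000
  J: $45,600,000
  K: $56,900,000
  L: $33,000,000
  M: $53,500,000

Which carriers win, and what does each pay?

F $71,500,000, I $57,000,000, K $56,900,000, M $53,500,000

Bids ranked high→low: 71,500,000 (F), 57,000,000 (I), 56,900,000 (K), 53,500,000 (M), 45,600,000 (J), 33,000,000 (L), …
Winners (4 units): F, I, K, M.
Each winner pays its own bid: F $71,500,000, I $57,000,000, K $56,900,000, M $53,500,000.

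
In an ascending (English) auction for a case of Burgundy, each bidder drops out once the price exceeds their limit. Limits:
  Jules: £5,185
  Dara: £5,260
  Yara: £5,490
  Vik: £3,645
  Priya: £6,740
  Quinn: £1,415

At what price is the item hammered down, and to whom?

Limits ranked: 6,740 (Priya) > 5,490 (Yara) > 5,260 (Dara) > 5,185 (Jules) > 3,645 (Vik) > 1,415 (Quinn)
Yara is the last rival to drop out, at £5,490; Priya remains and wins at that price.

Priya wins at £5,490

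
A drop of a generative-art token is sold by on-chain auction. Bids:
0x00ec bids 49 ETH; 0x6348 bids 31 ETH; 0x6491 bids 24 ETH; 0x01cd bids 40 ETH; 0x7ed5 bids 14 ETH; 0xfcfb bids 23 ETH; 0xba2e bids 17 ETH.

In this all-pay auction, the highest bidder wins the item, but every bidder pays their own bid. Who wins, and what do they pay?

0x00ec pays 49 ETH

Rule: the highest bidder wins the item, but every bidder pays their own bid.
Bids ranked: 49 (0x00ec) > 40 (0x01cd) > 31 (0x6348) > 24 (0x6491) > 23 (0xfcfb) > 17 (0xba2e) > …
0x00ec wins with the top bid; all bids are sunk regardless.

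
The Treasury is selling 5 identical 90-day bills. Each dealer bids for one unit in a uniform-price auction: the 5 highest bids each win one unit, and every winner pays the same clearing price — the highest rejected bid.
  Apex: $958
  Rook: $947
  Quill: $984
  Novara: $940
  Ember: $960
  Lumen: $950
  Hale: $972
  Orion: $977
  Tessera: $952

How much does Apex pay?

Ordering the bids: 984 (Quill), 977 (Orion), 972 (Hale), 960 (Ember), 958 (Apex), 952 (Tessera), 950 (Lumen), …
The 5 highest are Quill, Orion, Hale, Ember, Apex.
Highest unsuccessful bid: $952 → clearing price.
Apex wins → pays $952.

Apex pays $952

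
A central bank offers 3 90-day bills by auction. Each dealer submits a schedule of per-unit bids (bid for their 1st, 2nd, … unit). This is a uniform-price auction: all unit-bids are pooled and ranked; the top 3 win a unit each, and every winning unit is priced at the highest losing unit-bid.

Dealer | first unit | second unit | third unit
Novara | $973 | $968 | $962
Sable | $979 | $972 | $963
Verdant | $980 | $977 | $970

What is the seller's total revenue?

Total revenue: $2,919

Merging the schedules and taking the best 3: 980 (Verdant-1), 979 (Sable-1), 977 (Verdant-2)
The (k+1)-th unit-bid is $973.
Allocation: Sable 1, Verdant 2. Every unit priced at $973.
Revenue = 3 × 973 = $2,919.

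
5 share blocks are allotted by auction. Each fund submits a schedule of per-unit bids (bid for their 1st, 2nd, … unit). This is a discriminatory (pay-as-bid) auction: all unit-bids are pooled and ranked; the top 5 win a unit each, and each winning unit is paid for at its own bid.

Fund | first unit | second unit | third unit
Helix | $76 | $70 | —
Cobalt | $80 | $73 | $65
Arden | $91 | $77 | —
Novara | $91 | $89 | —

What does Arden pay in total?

All unit-bids, highest first — top 5: 91 (Arden-1), 91 (Novara-1), 89 (Novara-2), 80 (Cobalt-1), 77 (Arden-2)
Next rejected bid: $76 (not a price — pay-as-bid).
Arden's winning unit-bids: 91 + 77 = $168.

Arden pays $168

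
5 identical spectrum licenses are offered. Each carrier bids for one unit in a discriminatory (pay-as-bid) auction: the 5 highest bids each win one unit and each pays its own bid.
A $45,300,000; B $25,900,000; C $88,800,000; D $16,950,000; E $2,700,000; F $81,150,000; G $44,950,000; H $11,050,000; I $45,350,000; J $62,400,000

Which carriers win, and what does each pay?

Ordering the bids: 88,800,000 (C), 81,150,000 (F), 62,400,000 (J), 45,350,000 (I), 45,300,000 (A), 44,950,000 (G), 25,900,000 (B), …
The 5 highest are C, F, J, I, A.
Each winner pays its own bid: C $88,800,000, F $81,150,000, J $62,400,000, I $45,350,000, A $45,300,000.

C $88,800,000, F $81,150,000, J $62,400,000, I $45,350,000, A $45,300,000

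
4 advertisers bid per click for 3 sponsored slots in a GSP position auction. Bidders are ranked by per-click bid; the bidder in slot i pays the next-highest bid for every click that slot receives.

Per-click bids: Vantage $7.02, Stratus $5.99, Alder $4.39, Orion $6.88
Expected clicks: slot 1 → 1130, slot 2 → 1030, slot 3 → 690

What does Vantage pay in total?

Sorting advertisers: $7.02 (Vantage) > $6.88 (Orion) > $5.99 (Stratus) > $4.39 (Alder)
Vantage holds slot 1 → pays next bid $6.88 × 1130 clicks = $7774.40.

Vantage pays $7774.40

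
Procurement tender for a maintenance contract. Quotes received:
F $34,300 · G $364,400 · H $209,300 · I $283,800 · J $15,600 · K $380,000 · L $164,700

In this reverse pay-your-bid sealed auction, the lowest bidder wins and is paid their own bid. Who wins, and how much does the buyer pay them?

J is paid $15,600

Bids in order: 15,600 (J) < 34,300 (F) < 164,700 (L) < 209,300 (H) < 283,800 (I) < 364,400 (G) < …
J is lowest → is paid own bid, $15,600.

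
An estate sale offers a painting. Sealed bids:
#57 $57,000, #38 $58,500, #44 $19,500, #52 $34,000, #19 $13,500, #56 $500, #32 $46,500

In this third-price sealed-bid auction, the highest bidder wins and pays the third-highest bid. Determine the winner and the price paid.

#38 pays $46,500

Third-price sealed-bid auction: the highest bidder wins and pays the third-highest bid.
Sorting bids: 58,500 (#38) > 57,000 (#57) > 46,500 (#32) > 34,000 (#52) > 19,500 (#44) > 13,500 (#19) > …
#38 is highest; pays the third-highest bid, $46,500.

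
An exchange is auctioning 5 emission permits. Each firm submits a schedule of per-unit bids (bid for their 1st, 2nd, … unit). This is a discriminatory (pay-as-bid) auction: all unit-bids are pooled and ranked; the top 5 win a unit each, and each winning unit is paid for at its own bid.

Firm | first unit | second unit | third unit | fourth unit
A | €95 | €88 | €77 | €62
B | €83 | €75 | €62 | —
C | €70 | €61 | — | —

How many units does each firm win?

All unit-bids, highest first — top 5: 95 (A-1), 88 (A-2), 83 (B-1), 77 (A-3), 75 (B-2)
Next rejected bid: €70 (not a price — pay-as-bid).
Allocation: A 3, B 2.

A 3, B 2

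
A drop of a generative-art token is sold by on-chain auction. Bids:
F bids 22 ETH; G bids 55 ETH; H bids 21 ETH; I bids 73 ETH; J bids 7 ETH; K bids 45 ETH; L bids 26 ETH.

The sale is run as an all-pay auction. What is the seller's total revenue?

Total revenue: 249 ETH

Sorting bids: 73 (I) > 55 (G) > 45 (K) > 26 (L) > 22 (F) > 21 (H) > …
I wins with the top bid; all bids are sunk regardless.
Every bidder forfeits their bid regardless of winning.
Revenue = 22 + 55 + 21 + 73 + 7 + 45 + 26 = 249 ETH.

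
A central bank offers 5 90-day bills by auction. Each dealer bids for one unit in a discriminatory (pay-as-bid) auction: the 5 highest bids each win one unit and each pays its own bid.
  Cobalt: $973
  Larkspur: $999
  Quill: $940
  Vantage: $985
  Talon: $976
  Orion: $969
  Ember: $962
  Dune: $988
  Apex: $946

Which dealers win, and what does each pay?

Larkspur $999, Dune $988, Vantage $985, Talon $976, Cobalt $973

Bids ranked high→low: 999 (Larkspur), 988 (Dune), 985 (Vantage), 976 (Talon), 973 (Cobalt), 969 (Orion), 962 (Ember), …
Winners (5 units): Larkspur, Dune, Vantage, Talon, Cobalt.
Each winner pays its own bid: Larkspur $999, Dune $988, Vantage $985, Talon $976, Cobalt $973.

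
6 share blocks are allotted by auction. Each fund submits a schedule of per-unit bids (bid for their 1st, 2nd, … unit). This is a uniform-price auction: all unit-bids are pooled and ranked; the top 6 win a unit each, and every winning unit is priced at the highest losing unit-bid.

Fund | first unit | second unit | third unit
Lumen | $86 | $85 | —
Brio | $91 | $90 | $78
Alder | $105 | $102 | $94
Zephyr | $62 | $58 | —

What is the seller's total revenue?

Total revenue: $510

All unit-bids, highest first — top 6: 105 (Alder-1), 102 (Alder-2), 94 (Alder-3), 91 (Brio-1), 90 (Brio-2), 86 (Lumen-1)
Highest rejected unit-bid = $85.
Allocation: Alder 3, Brio 2, Lumen 1. Every unit priced at $85.
Revenue = 6 × 85 = $510.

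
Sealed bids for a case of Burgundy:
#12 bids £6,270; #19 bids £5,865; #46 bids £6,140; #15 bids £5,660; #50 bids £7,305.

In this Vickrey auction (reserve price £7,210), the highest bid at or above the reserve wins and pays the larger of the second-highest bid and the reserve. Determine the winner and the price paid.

Vickrey auction (reserve price £7,210): the highest bid at or above the reserve wins and pays the larger of the second-highest bid and the reserve.
Sorting bids: 7,305 (#50) > 6,270 (#12) > 6,140 (#46) > 5,865 (#19) > 5,660 (#15)
#50 has the top bid at or above the reserve (£7,305).
Second-highest bid £6,270 is below the reserve £7,210, so the reserve binds → payment £7,210.

#50 pays £7,210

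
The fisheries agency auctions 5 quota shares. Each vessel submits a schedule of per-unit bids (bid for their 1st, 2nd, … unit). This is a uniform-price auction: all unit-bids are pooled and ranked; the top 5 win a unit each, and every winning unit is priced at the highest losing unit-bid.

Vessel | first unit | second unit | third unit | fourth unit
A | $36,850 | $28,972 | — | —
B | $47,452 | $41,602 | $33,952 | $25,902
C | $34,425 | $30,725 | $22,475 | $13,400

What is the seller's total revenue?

Pooled unit-bids ranked (top 5): 47,452 (B-1), 41,602 (B-2), 36,850 (A-1), 34,425 (C-1), 33,952 (B-3)
First bid not allocated: $30,725.
Allocation: A 1, B 3, C 1. Every unit priced at $30,725.
Revenue = 5 × 30,725 = $153,625.

Total revenue: $153,625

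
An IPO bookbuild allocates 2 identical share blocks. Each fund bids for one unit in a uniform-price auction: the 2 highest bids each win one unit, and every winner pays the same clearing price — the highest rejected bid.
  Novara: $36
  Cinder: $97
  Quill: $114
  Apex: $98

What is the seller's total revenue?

Ordering the bids: 114 (Quill), 98 (Apex), 97 (Cinder), 36 (Novara)
Winners (2 units): Quill, Apex.
First losing bid is Cinder's $97, which sets the uniform price.
Total revenue = 2 × $97 = $194.

Total revenue: $194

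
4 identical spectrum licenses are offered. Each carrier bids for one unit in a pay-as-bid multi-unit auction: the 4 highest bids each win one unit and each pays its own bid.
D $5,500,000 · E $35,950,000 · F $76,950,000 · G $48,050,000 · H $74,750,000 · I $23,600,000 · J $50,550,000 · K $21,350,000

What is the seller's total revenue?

Bids ranked high→low: 76,950,000 (F), 74,750,000 (H), 50,550,000 (J), 48,050,000 (G), 35,950,000 (E), 23,600,000 (I), …
The 4 highest are F, H, J, G.
Total revenue = 76,950,000 + 74,750,000 + 50,550,000 + 48,050,000 = $250,300,000.

Total revenue: $250,300,000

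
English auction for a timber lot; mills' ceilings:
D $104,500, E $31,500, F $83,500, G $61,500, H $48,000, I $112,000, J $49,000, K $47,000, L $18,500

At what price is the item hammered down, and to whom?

I wins at $104,500

Rule: the price rises until one bidder remains; the winner pays the price at which the last rival dropped out.
Sorting limits: 112,000 (I) > 104,500 (D) > 83,500 (F) > 61,500 (G) > 49,000 (J) > 48,000 (H) > …
Bidding ends when D exits at $104,500; I takes it.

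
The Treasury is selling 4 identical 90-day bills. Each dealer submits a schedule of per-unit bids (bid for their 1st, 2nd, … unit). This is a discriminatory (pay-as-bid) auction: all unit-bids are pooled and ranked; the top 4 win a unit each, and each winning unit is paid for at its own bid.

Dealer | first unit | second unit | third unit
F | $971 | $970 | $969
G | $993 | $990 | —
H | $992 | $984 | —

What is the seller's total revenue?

Total revenue: $3,959

All unit-bids, highest first — top 4: 993 (G-1), 992 (H-1), 990 (G-2), 984 (H-2)
Next rejected bid: $971 (not a price — pay-as-bid).
Each winning unit pays its own bid.
Revenue = 993 + 992 + 990 + 984 = $3,959.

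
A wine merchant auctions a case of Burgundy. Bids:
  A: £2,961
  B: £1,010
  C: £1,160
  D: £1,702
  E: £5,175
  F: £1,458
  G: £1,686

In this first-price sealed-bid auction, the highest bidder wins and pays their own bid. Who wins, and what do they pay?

Bids in order: 5,175 (E) > 2,961 (A) > 1,702 (D) > 1,686 (G) > 1,458 (F) > 1,160 (C) > …
E has the highest bid and pays exactly that: £5,175.

E pays £5,175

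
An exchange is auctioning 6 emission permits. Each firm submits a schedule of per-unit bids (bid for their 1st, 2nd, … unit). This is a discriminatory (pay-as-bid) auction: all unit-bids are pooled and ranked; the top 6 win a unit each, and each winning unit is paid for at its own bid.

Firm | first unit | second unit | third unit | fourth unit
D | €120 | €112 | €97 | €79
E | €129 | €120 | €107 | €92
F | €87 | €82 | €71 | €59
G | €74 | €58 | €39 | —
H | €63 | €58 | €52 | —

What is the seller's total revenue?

Total revenue: €685

Merging the schedules and taking the best 6: 129 (E-1), 120 (D-1), 120 (E-2), 112 (D-2), 107 (E-3), 97 (D-3)
Next rejected bid: €92 (not a price — pay-as-bid).
Each winning unit pays its own bid.
Revenue = 129 + 120 + 120 + 112 + 107 + 97 = €685.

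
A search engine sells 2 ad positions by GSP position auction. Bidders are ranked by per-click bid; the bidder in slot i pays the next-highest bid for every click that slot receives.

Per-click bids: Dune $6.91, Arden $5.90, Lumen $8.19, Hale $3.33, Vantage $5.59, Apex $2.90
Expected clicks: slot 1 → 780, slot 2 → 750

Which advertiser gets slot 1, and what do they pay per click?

Per-click bids in order: $8.19 (Lumen) > $6.91 (Dune) > $5.90 (Arden) > …
Slot 1 goes to the first-ranked bidder, Lumen, who pays the next bid down: $6.91/click.

Lumen; $6.91 per click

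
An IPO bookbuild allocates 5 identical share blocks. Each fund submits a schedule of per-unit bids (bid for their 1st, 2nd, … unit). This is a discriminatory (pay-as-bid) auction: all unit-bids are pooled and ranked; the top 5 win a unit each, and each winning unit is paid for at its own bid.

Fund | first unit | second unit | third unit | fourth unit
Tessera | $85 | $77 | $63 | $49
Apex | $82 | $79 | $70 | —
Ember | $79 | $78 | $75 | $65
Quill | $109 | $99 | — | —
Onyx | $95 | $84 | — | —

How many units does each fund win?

Merging the schedules and taking the best 5: 109 (Quill-1), 99 (Quill-2), 95 (Onyx-1), 85 (Tessera-1), 84 (Onyx-2)
Next rejected bid: $82 (not a price — pay-as-bid).
Allocation: Onyx 2, Quill 2, Tessera 1.

Onyx 2, Quill 2, Tessera 1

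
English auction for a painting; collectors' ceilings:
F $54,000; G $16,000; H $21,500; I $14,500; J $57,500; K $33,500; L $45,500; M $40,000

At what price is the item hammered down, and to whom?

J wins at $54,000

Rule: the price rises until one bidder remains; the winner pays the price at which the last rival dropped out.
Limits ranked: 57,500 (J) > 54,000 (F) > 45,500 (L) > 40,000 (M) > 33,500 (K) > 21,500 (H) > …
F is the last rival to drop out, at $54,000; J remains and wins at that price.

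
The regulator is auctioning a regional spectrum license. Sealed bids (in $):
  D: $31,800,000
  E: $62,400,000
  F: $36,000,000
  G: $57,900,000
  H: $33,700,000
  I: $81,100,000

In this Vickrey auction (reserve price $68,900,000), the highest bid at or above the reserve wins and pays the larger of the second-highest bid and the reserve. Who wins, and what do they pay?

Bids ranked: 81,100,000 (I) > 62,400,000 (E) > 57,900,000 (G) > 36,000,000 (F) > 33,700,000 (H) > 31,800,000 (D)
Highest eligible bid: I at $81,100,000.
max(second-highest $62,400,000, reserve $68,900,000) = $68,900,000.

I pays $68,900,000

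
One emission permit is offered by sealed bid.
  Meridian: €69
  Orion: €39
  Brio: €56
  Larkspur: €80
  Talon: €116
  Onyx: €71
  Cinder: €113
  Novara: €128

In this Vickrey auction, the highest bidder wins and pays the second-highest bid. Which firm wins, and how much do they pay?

Novara pays €116

Bids in order: 128 (Novara) > 116 (Talon) > 113 (Cinder) > 80 (Larkspur) > 71 (Onyx) > 69 (Meridian) > …
Novara wins with the highest bid; price is set by the runner-up at €116.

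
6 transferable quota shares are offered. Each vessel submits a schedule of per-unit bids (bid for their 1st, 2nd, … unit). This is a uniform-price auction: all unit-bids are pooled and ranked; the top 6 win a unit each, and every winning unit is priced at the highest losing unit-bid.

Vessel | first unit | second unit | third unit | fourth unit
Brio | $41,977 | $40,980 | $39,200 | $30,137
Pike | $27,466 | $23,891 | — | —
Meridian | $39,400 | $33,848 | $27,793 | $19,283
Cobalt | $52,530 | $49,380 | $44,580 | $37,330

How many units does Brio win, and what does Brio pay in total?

Merging the schedules and taking the best 6: 52,530 (Cobalt-1), 49,380 (Cobalt-2), 44,580 (Cobalt-3), 41,977 (Brio-1), 40,980 (Brio-2), 39,400 (Meridian-1)
First bid not allocated: $39,200.
Brio wins 2 unit(s) at $39,200 each.

Brio: 2 units, pays $78,400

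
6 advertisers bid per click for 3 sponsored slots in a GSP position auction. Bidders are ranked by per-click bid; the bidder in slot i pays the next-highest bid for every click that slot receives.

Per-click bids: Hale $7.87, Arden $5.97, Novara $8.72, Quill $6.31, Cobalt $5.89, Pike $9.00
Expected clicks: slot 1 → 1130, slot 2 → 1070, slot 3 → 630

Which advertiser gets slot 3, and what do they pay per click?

Hale; $6.31 per click

Sorting advertisers: $9.00 (Pike) > $8.72 (Novara) > $7.87 (Hale) > $6.31 (Quill) > …
Slot 3 goes to the third-ranked bidder, Hale, who pays the next bid down: $6.31/click.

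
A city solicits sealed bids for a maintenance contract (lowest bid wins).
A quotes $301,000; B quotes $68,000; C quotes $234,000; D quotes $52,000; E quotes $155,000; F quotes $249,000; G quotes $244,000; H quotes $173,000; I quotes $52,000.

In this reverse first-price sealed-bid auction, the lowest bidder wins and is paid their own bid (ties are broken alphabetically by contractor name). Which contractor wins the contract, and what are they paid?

D is paid $52,000

Bids ranked: 52,000 (D) < 52,000 (I) < 68,000 (B) < 155,000 (E) < 173,000 (H) < 234,000 (C) < …
D and I tie at $52,000; tie-break gives it to D.
D is lowest → is paid own bid, $52,000.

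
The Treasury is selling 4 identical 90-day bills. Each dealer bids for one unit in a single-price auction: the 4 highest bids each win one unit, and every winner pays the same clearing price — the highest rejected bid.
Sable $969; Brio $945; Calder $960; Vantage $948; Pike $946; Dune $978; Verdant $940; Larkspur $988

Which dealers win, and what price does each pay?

Ordering the bids: 988 (Larkspur), 978 (Dune), 969 (Sable), 960 (Calder), 948 (Vantage), 946 (Pike), …
The 4 highest are Larkspur, Dune, Sable, Calder.
First losing bid is Vantage's $948, which sets the uniform price.

Larkspur, Dune, Sable, Calder; each pays $948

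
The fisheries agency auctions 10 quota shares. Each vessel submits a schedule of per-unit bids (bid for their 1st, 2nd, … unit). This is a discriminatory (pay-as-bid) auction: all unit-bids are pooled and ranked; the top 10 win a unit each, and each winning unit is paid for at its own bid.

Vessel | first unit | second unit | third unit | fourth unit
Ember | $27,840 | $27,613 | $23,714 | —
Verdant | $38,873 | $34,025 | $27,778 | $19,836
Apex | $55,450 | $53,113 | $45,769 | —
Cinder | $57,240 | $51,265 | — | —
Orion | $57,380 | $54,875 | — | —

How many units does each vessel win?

All unit-bids, highest first — top 10: 57,380 (Orion-1), 57,240 (Cinder-1), 55,450 (Apex-1), 54,875 (Orion-2), 53,113 (Apex-2), 51,265 (Cinder-2), 45,769 (Apex-3), 38,873 (Verdant-1), 34,025 (Verdant-2), 27,840 (Ember-1)
Next rejected bid: $27,778 (not a price — pay-as-bid).
Allocation: Apex 3, Cinder 2, Ember 1, Orion 2, Verdant 2.

Apex 3, Cinder 2, Ember 1, Orion 2, Verdant 2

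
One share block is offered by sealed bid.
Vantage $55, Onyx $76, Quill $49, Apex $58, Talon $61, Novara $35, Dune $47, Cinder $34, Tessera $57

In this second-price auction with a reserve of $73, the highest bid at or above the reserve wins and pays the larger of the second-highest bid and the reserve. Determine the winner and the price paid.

Onyx pays $73

Bids ranked: 76 (Onyx) > 61 (Talon) > 58 (Apex) > 57 (Tessera) > 55 (Vantage) > 49 (Quill) > …
Highest eligible bid: Onyx at $76.
max(second-highest $61, reserve $73) = $73.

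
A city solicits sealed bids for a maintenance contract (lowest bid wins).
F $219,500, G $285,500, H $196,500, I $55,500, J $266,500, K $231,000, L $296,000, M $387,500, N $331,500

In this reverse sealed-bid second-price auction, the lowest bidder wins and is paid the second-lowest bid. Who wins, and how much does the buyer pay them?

I is paid $196,500

Reverse sealed-bid second-price auction: the lowest bidder wins and is paid the second-lowest bid.
Bids ranked: 55,500 (I) < 196,500 (H) < 219,500 (F) < 231,000 (K) < 266,500 (J) < 285,500 (G) < …
I is lowest; is paid the second-lowest bid, $196,500.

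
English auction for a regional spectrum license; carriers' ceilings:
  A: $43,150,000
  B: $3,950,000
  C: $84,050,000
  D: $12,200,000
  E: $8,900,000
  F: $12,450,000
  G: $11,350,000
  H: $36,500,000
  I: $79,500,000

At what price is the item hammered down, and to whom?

C wins at $79,500,000

Sorting limits: 84,050,000 (C) > 79,500,000 (I) > 43,150,000 (A) > 36,500,000 (H) > 12,450,000 (F) > 12,200,000 (D) > …
Bidding ends when I exits at $79,500,000; C takes it.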